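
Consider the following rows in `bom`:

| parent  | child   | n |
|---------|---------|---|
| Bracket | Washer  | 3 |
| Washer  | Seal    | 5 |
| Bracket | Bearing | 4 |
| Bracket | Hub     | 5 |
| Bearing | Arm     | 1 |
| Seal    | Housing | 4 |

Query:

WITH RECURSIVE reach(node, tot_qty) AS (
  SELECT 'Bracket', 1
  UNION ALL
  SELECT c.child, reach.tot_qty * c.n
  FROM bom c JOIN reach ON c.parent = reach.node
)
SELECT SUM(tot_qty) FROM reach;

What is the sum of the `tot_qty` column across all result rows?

Base: (Bracket, tot_qty=1).
Iteration 1: components of {Bracket} -> Bearing = 1*4 = 4, Hub = 1*5 = 5, Washer = 1*3 = 3.
Iteration 2: components of {Bearing,Hub,Washer} -> Arm = 4*1 = 4, Seal = 3*5 = 15.
Iteration 3: components of {Arm,Seal} -> Housing = 15*4 = 60.
Iteration 4: no further components; recursion stops.
SUM(tot_qty) = 1 + 3 + 4 + 5 + 15 + 4 + 60 = 92.

92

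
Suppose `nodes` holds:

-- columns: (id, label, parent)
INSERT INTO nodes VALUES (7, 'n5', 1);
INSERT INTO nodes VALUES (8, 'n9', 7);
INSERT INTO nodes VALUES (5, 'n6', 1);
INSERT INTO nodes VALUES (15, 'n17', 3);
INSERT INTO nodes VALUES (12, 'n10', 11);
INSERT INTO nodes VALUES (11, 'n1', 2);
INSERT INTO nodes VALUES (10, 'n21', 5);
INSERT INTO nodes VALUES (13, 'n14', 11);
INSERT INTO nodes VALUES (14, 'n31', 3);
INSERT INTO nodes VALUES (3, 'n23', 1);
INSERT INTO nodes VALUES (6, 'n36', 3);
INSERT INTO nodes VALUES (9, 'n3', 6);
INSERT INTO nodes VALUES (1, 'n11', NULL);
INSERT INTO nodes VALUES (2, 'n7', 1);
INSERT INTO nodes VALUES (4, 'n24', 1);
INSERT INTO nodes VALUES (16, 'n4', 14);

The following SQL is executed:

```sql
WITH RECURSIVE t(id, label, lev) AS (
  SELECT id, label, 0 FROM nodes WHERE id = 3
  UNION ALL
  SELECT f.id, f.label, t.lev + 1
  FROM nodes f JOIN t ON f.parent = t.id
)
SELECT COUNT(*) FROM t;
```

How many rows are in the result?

Base: id=3 (n23) at lev 0.
Iteration 1: rows with parent in {3} -> n36 (id 6, lev 1), n31 (id 14, lev 1), n17 (id 15, lev 1).
Iteration 2: rows with parent in {6,14,15} -> n3 (id 9, lev 2), n4 (id 16, lev 2).
Iteration 3: no rows with parent in {9,16}; recursion stops.
Total rows emitted: 6.

6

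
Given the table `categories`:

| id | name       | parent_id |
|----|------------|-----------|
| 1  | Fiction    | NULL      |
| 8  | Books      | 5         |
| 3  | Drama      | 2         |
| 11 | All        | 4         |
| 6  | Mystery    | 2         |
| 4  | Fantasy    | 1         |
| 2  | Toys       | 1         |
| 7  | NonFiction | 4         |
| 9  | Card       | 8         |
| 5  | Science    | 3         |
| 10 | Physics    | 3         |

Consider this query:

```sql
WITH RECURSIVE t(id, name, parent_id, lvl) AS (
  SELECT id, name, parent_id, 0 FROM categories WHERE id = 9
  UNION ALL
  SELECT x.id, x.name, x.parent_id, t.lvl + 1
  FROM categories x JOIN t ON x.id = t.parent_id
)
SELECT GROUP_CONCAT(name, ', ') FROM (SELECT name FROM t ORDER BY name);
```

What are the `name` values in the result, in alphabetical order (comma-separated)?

Books, Card, Drama, Fiction, Science, Toys

Base: id=9 (Card), parent_id=8, lvl 0.
Iteration 1: join on id=8 -> Books (id 8, parent_id=5, lvl 1).
Iteration 2: join on id=5 -> Science (id 5, parent_id=3, lvl 2).
Iteration 3: join on id=3 -> Drama (id 3, parent_id=2, lvl 3).
Iteration 4: join on id=2 -> Toys (id 2, parent_id=1, lvl 4).
Iteration 5: join on id=1 -> Fiction (id 1, parent_id=NULL, lvl 5).
Iteration 6: parent_id is NULL; no match; recursion stops.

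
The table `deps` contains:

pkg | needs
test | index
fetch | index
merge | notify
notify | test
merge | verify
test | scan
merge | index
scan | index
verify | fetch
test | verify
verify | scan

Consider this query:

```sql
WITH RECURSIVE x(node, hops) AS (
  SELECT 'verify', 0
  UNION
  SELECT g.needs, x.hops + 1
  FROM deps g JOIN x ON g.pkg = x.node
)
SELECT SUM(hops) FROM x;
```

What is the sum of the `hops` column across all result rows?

Base: (verify, hops=0).
Iteration 1: edges from {verify} -> (fetch, hops=1), (scan, hops=1).
Iteration 2: edges from {fetch,scan} -> (index, hops=2). [UNION drops 1 duplicate row(s)]
Iteration 3: no outgoing edges from {index}; recursion stops.
SUM(hops) = 0 + 1 + 1 + 2 = 4.

4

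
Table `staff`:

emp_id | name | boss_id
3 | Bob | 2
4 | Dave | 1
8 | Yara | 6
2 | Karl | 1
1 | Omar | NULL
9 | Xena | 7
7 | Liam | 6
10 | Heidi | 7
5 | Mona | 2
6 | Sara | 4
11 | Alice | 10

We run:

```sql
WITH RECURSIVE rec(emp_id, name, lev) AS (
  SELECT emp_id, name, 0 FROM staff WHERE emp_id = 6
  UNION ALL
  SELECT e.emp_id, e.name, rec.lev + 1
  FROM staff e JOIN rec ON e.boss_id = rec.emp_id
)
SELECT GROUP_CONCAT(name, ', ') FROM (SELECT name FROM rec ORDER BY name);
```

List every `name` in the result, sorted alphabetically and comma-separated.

Alice, Heidi, Liam, Sara, Xena, Yara

Base: emp_id=6 (Sara) at lev 0.
Iteration 1: rows with boss_id in {6} -> Liam (id 7, lev 1), Yara (id 8, lev 1).
Iteration 2: rows with boss_id in {7,8} -> Xena (id 9, lev 2), Heidi (id 10, lev 2).
Iteration 3: rows with boss_id in {9,10} -> Alice (id 11, lev 3).
Iteration 4: no rows with boss_id in {11}; recursion stops.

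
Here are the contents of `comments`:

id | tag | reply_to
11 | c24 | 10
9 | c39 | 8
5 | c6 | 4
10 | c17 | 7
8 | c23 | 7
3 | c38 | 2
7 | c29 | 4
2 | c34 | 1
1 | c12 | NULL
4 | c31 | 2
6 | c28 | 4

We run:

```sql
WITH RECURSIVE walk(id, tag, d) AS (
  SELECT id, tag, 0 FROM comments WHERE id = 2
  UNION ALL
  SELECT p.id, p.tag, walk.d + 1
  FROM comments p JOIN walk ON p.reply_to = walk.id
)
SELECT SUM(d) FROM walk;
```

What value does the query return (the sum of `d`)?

22

Base: id=2 (c34) at d 0.
Iteration 1: rows with reply_to in {2} -> c38 (id 3, d 1), c31 (id 4, d 1).
Iteration 2: rows with reply_to in {3,4} -> c6 (id 5, d 2), c28 (id 6, d 2), c29 (id 7, d 2).
Iteration 3: rows with reply_to in {5,6,7} -> c23 (id 8, d 3), c17 (id 10, d 3).
Iteration 4: rows with reply_to in {8,10} -> c39 (id 9, d 4), c24 (id 11, d 4).
Iteration 5: no rows with reply_to in {9,11}; recursion stops.
SUM(d) = 0 + 1 + 1 + 2 + 2 + 2 + 3 + 3 + 4 + 4 = 22.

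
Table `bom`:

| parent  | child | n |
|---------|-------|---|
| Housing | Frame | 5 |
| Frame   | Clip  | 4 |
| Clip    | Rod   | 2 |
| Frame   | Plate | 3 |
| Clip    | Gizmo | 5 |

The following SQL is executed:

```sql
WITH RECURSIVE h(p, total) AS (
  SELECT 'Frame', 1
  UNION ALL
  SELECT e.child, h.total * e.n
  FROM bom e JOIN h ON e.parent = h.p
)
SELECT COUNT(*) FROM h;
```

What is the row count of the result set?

Base: (Frame, total=1).
Iteration 1: components of {Frame} -> Clip = 1*4 = 4, Plate = 1*3 = 3.
Iteration 2: components of {Clip,Plate} -> Gizmo = 4*5 = 20, Rod = 4*2 = 8.
Iteration 3: no further components; recursion stops.
Total rows emitted: 5.

5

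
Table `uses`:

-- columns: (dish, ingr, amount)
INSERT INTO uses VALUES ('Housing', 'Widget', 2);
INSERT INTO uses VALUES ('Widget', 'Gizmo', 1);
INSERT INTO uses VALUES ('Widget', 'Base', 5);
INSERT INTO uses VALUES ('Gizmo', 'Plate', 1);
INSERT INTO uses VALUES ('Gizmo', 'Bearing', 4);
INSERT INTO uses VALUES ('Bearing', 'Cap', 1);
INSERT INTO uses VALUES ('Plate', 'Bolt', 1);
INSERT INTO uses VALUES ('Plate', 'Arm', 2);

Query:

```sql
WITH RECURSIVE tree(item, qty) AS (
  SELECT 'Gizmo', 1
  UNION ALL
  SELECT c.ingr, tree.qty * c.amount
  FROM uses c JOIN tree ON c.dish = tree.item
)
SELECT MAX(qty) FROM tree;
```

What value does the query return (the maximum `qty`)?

4

Base: (Gizmo, qty=1).
Iteration 1: components of {Gizmo} -> Bearing = 1*4 = 4, Plate = 1*1 = 1.
Iteration 2: components of {Bearing,Plate} -> Arm = 1*2 = 2, Bolt = 1*1 = 1, Cap = 4*1 = 4.
Iteration 3: no further components; recursion stops.
qty values: 1, 1, 4, 1, 2, 4; the maximum is 4.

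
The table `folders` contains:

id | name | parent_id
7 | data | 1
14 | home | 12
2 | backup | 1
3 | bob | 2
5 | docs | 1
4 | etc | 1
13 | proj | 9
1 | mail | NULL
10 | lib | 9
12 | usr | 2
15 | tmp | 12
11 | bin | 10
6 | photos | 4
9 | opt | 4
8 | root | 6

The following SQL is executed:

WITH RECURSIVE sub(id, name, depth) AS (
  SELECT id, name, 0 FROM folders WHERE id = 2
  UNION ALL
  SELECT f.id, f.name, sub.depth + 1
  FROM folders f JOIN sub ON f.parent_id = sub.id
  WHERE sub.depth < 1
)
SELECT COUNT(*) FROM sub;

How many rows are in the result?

3

Base: id=2 (backup) at depth 0.
Iteration 1: rows with parent_id in {2} -> bob (id 3, depth 1), usr (id 12, depth 1).
Iteration 2: depth < 1 fails for all current rows; recursion stops.
Total rows emitted: 3.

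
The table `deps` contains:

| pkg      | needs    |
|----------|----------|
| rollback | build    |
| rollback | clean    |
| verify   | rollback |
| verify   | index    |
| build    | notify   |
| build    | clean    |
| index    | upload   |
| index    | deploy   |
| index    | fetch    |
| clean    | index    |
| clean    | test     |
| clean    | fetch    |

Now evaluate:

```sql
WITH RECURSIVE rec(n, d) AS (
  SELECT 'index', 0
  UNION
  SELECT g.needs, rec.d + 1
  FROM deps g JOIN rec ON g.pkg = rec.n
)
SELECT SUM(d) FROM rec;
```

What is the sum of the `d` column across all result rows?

3

Base: (index, d=0).
Iteration 1: edges from {index} -> (deploy, d=1), (fetch, d=1), (upload, d=1).
Iteration 2: no outgoing edges from {deploy,fetch,upload}; recursion stops.
SUM(d) = 0 + 1 + 1 + 1 = 3.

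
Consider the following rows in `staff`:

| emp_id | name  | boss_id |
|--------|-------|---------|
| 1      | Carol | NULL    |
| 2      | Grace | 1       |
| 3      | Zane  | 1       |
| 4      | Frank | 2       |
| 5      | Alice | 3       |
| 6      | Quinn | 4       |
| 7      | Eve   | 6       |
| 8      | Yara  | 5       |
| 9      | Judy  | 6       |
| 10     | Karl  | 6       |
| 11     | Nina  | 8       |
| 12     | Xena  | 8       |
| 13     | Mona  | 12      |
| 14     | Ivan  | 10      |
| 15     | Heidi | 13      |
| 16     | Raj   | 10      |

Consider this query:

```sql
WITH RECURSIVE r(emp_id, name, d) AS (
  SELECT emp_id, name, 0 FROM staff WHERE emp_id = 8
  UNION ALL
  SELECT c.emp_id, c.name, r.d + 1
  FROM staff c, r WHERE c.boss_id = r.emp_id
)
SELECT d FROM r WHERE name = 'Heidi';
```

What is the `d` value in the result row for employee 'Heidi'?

Base: emp_id=8 (Yara) at d 0.
Iteration 1: rows with boss_id in {8} -> Nina (id 11, d 1), Xena (id 12, d 1).
Iteration 2: rows with boss_id in {11,12} -> Mona (id 13, d 2).
Iteration 3: rows with boss_id in {13} -> Heidi (id 15, d 3).
Iteration 4: no rows with boss_id in {15}; recursion stops.

3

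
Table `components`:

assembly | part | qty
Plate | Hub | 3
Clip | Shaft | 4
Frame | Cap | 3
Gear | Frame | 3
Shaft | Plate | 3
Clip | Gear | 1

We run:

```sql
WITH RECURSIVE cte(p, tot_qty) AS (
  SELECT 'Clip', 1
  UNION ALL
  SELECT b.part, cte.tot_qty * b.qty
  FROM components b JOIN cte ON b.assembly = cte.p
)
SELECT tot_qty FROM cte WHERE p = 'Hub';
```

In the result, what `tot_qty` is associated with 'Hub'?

36

Base: (Clip, tot_qty=1).
Iteration 1: components of {Clip} -> Gear = 1*1 = 1, Shaft = 1*4 = 4.
Iteration 2: components of {Gear,Shaft} -> Frame = 1*3 = 3, Plate = 4*3 = 12.
Iteration 3: components of {Frame,Plate} -> Cap = 3*3 = 9, Hub = 12*3 = 36.
Iteration 4: no further components; recursion stops.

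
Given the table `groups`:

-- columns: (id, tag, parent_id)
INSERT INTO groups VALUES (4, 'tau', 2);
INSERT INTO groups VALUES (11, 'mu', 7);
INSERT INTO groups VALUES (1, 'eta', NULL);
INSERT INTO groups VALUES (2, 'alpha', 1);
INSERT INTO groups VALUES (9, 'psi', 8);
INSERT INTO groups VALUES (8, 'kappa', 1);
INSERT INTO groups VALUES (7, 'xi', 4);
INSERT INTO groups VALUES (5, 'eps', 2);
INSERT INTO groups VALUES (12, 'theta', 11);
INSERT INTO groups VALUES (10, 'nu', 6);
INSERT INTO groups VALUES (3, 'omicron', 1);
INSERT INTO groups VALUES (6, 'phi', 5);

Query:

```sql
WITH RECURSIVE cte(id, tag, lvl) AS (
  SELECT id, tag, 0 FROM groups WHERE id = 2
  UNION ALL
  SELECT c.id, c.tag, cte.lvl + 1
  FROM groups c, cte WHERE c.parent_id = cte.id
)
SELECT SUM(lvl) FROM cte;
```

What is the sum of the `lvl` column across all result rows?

Base: id=2 (alpha) at lvl 0.
Iteration 1: rows with parent_id in {2} -> tau (id 4, lvl 1), eps (id 5, lvl 1).
Iteration 2: rows with parent_id in {4,5} -> phi (id 6, lvl 2), xi (id 7, lvl 2).
Iteration 3: rows with parent_id in {6,7} -> nu (id 10, lvl 3), mu (id 11, lvl 3).
Iteration 4: rows with parent_id in {10,11} -> theta (id 12, lvl 4).
Iteration 5: no rows with parent_id in {12}; recursion stops.
SUM(lvl) = 0 + 1 + 1 + 2 + 2 + 3 + 3 + 4 = 16.

16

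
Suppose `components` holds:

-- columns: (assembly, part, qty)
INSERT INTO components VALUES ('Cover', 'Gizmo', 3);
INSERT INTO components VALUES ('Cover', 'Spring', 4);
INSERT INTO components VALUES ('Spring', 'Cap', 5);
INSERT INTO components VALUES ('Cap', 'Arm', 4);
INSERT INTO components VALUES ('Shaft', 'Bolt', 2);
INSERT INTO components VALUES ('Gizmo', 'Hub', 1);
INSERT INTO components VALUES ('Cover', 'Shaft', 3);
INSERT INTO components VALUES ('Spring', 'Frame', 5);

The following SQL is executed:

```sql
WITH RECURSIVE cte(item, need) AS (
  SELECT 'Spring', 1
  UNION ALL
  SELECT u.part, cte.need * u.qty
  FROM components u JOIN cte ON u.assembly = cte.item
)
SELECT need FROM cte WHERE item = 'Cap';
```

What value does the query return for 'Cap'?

5

Base: (Spring, need=1).
Iteration 1: components of {Spring} -> Cap = 1*5 = 5, Frame = 1*5 = 5.
Iteration 2: components of {Cap,Frame} -> Arm = 5*4 = 20.
Iteration 3: no further components; recursion stops.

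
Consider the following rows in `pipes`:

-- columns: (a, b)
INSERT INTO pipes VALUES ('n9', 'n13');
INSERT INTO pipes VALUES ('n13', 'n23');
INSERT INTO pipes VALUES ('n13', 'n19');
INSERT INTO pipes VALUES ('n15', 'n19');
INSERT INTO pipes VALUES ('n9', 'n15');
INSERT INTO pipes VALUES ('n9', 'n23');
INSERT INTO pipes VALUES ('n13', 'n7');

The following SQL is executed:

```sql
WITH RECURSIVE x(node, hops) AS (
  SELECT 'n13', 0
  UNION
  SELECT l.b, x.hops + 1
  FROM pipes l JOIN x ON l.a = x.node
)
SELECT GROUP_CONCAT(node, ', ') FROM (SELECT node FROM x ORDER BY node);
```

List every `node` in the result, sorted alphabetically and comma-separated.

Base: (n13, hops=0).
Iteration 1: edges from {n13} -> (n19, hops=1), (n23, hops=1), (n7, hops=1).
Iteration 2: no outgoing edges from {n19,n23,n7}; recursion stops.

n13, n19, n23, n7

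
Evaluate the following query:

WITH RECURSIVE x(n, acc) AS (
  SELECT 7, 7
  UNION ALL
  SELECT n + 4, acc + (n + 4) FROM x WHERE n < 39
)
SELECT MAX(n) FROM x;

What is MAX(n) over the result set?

39

Base: n=7, acc=7.
Iteration 1: 7 < 39 holds -> n = 7 + 4 = 11, acc = 7 + 11 = 18.
Iteration 2: 11 < 39 holds -> n = 11 + 4 = 15, acc = 18 + 15 = 33.
Iteration 3: 15 < 39 holds -> n = 15 + 4 = 19, acc = 33 + 19 = 52.
Iteration 4: 19 < 39 holds -> n = 19 + 4 = 23, acc = 52 + 23 = 75.
Iteration 5: 23 < 39 holds -> n = 23 + 4 = 27, acc = 75 + 27 = 102.
Iteration 6: 27 < 39 holds -> n = 27 + 4 = 31, acc = 102 + 31 = 133.
Iteration 7: 31 < 39 holds -> n = 31 + 4 = 35, acc = 133 + 35 = 168.
Iteration 8: 35 < 39 holds -> n = 35 + 4 = 39, acc = 168 + 39 = 207.
Iteration 9: 39 < 39 fails; recursion stops.
n values: 7, 11, 15, 19, 23, 27, 31, 35, 39; the maximum is 39.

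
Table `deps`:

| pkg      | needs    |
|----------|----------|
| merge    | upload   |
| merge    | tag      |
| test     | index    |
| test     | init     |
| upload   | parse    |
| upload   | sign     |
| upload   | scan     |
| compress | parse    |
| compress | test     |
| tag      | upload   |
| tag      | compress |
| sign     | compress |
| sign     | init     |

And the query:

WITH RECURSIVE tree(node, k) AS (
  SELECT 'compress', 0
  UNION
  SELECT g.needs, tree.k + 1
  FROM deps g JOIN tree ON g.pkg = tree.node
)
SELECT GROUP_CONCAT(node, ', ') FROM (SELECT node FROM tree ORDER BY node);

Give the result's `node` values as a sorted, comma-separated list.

Base: (compress, k=0).
Iteration 1: edges from {compress} -> (parse, k=1), (test, k=1).
Iteration 2: edges from {parse,test} -> (index, k=2), (init, k=2).
Iteration 3: no outgoing edges from {index,init}; recursion stops.

compress, index, init, parse, test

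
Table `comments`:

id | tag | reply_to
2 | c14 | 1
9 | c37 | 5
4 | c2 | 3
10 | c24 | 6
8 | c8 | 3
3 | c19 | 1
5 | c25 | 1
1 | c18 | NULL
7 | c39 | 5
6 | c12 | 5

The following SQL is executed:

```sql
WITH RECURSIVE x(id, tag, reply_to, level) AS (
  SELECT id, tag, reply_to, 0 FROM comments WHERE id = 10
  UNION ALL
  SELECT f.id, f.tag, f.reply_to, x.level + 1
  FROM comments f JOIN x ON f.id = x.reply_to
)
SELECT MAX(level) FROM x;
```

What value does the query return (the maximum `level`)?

3

Base: id=10 (c24), reply_to=6, level 0.
Iteration 1: join on id=6 -> c12 (id 6, reply_to=5, level 1).
Iteration 2: join on id=5 -> c25 (id 5, reply_to=1, level 2).
Iteration 3: join on id=1 -> c18 (id 1, reply_to=NULL, level 3).
Iteration 4: reply_to is NULL; no match; recursion stops.
level values: 0, 1, 2, 3; the maximum is 3.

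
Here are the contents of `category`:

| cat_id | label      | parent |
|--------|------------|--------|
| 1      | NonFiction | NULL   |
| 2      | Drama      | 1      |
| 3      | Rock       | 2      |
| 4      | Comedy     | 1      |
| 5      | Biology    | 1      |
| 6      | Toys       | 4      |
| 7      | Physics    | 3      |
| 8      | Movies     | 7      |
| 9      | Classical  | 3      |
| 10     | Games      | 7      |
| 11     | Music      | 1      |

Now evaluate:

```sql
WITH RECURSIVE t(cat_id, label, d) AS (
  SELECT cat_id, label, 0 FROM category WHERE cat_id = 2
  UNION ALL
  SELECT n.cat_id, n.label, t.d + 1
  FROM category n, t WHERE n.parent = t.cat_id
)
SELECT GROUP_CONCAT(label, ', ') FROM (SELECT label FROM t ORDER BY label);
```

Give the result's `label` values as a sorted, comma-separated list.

Base: cat_id=2 (Drama) at d 0.
Iteration 1: rows with parent in {2} -> Rock (id 3, d 1).
Iteration 2: rows with parent in {3} -> Physics (id 7, d 2), Classical (id 9, d 2).
Iteration 3: rows with parent in {7,9} -> Movies (id 8, d 3), Games (id 10, d 3).
Iteration 4: no rows with parent in {8,10}; recursion stops.

Classical, Drama, Games, Movies, Physics, Rock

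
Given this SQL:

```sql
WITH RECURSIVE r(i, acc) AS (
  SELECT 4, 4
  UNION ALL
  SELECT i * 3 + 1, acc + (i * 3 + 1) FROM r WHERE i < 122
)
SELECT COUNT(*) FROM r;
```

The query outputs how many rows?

5

Base: i=4, acc=4.
Iteration 1: 4 < 122 holds -> i = 4 * 3 + 1 = 13, acc = 4 + 13 = 17.
Iteration 2: 13 < 122 holds -> i = 13 * 3 + 1 = 40, acc = 17 + 40 = 57.
Iteration 3: 40 < 122 holds -> i = 40 * 3 + 1 = 121, acc = 57 + 121 = 178.
Iteration 4: 121 < 122 holds -> i = 121 * 3 + 1 = 364, acc = 178 + 364 = 542.
Iteration 5: 364 < 122 fails; recursion stops.
Total rows emitted: 5.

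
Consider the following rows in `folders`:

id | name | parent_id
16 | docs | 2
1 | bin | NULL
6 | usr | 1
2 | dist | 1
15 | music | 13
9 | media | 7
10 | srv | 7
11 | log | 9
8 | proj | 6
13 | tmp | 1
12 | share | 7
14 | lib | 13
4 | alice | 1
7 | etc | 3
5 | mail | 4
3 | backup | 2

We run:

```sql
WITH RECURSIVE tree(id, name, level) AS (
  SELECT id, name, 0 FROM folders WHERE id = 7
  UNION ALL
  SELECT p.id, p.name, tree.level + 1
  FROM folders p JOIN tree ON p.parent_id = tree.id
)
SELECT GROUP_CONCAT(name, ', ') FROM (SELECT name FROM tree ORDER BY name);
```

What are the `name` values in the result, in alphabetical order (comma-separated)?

etc, log, media, share, srv

Base: id=7 (etc) at level 0.
Iteration 1: rows with parent_id in {7} -> media (id 9, level 1), srv (id 10, level 1), share (id 12, level 1).
Iteration 2: rows with parent_id in {9,10,12} -> log (id 11, level 2).
Iteration 3: no rows with parent_id in {11}; recursion stops.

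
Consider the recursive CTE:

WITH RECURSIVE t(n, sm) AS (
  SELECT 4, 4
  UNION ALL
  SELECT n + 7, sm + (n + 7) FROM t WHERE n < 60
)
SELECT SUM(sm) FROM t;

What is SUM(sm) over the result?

Base: n=4, sm=4.
Iteration 1: 4 < 60 holds -> n = 4 + 7 = 11, sm = 4 + 11 = 15.
Iteration 2: 11 < 60 holds -> n = 11 + 7 = 18, sm = 15 + 18 = 33.
Iteration 3: 18 < 60 holds -> n = 18 + 7 = 25, sm = 33 + 25 = 58.
Iteration 4: 25 < 60 holds -> n = 25 + 7 = 32, sm = 58 + 32 = 90.
Iteration 5: 32 < 60 holds -> n = 32 + 7 = 39, sm = 90 + 39 = 129.
Iteration 6: 39 < 60 holds -> n = 39 + 7 = 46, sm = 129 + 46 = 175.
Iteration 7: 46 < 60 holds -> n = 46 + 7 = 53, sm = 175 + 53 = 228.
Iteration 8: 53 < 60 holds -> n = 53 + 7 = 60, sm = 228 + 60 = 288.
Iteration 9: 60 < 60 fails; recursion stops.
SUM(sm) = 4 + 15 + 33 + 58 + 90 + 129 + 175 + 228 + 288 = 1020.

1020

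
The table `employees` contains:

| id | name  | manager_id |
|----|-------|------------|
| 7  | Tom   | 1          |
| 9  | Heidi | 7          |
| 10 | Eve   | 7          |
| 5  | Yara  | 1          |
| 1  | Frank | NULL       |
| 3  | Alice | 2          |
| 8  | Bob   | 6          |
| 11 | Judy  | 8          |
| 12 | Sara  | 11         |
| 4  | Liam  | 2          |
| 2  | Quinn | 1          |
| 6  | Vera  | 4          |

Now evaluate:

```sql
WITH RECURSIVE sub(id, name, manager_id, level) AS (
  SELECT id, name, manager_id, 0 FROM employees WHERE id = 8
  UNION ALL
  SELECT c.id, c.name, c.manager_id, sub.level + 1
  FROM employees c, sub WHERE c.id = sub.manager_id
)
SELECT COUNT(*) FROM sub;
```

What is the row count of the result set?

5

Base: id=8 (Bob), manager_id=6, level 0.
Iteration 1: join on id=6 -> Vera (id 6, manager_id=4, level 1).
Iteration 2: join on id=4 -> Liam (id 4, manager_id=2, level 2).
Iteration 3: join on id=2 -> Quinn (id 2, manager_id=1, level 3).
Iteration 4: join on id=1 -> Frank (id 1, manager_id=NULL, level 4).
Iteration 5: manager_id is NULL; no match; recursion stops.
Total rows emitted: 5.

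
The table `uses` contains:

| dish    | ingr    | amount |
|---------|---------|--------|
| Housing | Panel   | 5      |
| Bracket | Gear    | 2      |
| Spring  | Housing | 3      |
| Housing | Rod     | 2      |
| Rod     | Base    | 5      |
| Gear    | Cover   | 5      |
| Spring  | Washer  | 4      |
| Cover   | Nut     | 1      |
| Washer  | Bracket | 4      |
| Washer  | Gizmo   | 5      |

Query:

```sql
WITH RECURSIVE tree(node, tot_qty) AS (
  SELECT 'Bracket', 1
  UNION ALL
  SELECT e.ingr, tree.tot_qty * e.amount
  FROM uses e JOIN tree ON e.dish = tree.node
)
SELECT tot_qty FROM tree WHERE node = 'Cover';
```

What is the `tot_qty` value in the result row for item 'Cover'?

10

Base: (Bracket, tot_qty=1).
Iteration 1: components of {Bracket} -> Gear = 1*2 = 2.
Iteration 2: components of {Gear} -> Cover = 2*5 = 10.
Iteration 3: components of {Cover} -> Nut = 10*1 = 10.
Iteration 4: no further components; recursion stops.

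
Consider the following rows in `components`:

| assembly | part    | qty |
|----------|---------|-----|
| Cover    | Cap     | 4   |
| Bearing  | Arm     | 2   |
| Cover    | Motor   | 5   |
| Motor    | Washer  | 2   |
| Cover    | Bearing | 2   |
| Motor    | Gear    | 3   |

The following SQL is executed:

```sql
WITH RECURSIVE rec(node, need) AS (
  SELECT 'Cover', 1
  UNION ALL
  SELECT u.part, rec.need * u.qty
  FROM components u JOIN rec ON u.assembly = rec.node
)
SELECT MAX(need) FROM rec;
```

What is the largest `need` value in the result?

Base: (Cover, need=1).
Iteration 1: components of {Cover} -> Bearing = 1*2 = 2, Cap = 1*4 = 4, Motor = 1*5 = 5.
Iteration 2: components of {Bearing,Cap,Motor} -> Arm = 2*2 = 4, Gear = 5*3 = 15, Washer = 5*2 = 10.
Iteration 3: no further components; recursion stops.
need values: 1, 5, 4, 2, 10, 15, 4; the maximum is 15.

15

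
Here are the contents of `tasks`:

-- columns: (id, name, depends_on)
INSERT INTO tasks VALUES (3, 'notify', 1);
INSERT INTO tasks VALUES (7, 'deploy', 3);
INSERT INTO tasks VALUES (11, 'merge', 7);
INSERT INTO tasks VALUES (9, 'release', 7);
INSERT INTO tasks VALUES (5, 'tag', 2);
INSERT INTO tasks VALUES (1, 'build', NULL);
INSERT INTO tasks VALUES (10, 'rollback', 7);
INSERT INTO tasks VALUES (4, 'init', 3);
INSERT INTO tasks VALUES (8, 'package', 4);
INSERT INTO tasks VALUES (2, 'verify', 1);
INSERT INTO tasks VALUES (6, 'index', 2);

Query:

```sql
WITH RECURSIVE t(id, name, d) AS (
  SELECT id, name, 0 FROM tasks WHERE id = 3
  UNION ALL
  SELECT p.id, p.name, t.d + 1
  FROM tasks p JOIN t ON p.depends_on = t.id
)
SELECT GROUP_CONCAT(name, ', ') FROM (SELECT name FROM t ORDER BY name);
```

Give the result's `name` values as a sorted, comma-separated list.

deploy, init, merge, notify, package, release, rollback

Base: id=3 (notify) at d 0.
Iteration 1: rows with depends_on in {3} -> init (id 4, d 1), deploy (id 7, d 1).
Iteration 2: rows with depends_on in {4,7} -> package (id 8, d 2), release (id 9, d 2), rollback (id 10, d 2), merge (id 11, d 2).
Iteration 3: no rows with depends_on in {8,9,10,11}; recursion stops.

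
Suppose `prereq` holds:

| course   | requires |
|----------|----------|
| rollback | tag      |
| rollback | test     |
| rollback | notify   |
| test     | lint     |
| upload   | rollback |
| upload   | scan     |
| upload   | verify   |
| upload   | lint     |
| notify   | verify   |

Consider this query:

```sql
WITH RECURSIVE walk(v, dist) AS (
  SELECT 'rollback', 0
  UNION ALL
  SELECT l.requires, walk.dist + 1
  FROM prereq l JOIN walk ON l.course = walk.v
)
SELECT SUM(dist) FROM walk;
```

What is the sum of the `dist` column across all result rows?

Base: (rollback, dist=0).
Iteration 1: edges from {rollback} -> (notify, dist=1), (tag, dist=1), (test, dist=1).
Iteration 2: edges from {notify,tag,test} -> (lint, dist=2), (verify, dist=2).
Iteration 3: no outgoing edges from {lint,verify}; recursion stops.
SUM(dist) = 0 + 1 + 1 + 1 + 2 + 2 = 7.

7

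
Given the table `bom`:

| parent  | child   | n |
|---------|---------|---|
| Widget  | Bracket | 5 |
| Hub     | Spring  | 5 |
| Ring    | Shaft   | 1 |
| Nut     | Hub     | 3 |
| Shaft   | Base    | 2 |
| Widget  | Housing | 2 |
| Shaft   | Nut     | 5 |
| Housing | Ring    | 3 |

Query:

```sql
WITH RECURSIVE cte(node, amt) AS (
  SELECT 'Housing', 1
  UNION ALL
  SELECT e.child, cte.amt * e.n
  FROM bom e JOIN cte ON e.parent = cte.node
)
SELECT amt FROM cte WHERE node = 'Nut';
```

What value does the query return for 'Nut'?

Base: (Housing, amt=1).
Iteration 1: components of {Housing} -> Ring = 1*3 = 3.
Iteration 2: components of {Ring} -> Shaft = 3*1 = 3.
Iteration 3: components of {Shaft} -> Base = 3*2 = 6, Nut = 3*5 = 15.
Iteration 4: components of {Base,Nut} -> Hub = 15*3 = 45.
Iteration 5: components of {Hub} -> Spring = 45*5 = 225.
Iteration 6: no further components; recursion stops.

15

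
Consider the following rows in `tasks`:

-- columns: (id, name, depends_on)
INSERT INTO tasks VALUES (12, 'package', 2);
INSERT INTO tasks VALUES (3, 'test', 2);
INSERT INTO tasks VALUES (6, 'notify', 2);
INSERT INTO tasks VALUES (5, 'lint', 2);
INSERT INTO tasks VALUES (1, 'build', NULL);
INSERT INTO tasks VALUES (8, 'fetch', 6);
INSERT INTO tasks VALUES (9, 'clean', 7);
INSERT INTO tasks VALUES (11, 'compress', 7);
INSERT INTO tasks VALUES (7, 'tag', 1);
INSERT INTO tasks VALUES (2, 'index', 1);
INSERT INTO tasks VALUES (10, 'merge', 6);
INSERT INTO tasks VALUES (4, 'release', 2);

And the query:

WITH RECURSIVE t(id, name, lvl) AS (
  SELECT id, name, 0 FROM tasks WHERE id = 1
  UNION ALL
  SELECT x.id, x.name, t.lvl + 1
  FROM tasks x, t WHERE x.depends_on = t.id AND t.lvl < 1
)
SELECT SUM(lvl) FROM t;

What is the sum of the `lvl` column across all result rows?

Base: id=1 (build) at lvl 0.
Iteration 1: rows with depends_on in {1} -> index (id 2, lvl 1), tag (id 7, lvl 1).
Iteration 2: lvl < 1 fails for all current rows; recursion stops.
SUM(lvl) = 0 + 1 + 1 = 2.

2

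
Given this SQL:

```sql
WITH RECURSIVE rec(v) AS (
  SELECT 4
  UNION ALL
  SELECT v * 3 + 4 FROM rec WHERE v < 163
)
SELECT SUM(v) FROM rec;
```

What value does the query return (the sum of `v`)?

Base: v=4.
Iteration 1: 4 < 163 holds -> v = 4 * 3 + 4 = 16.
Iteration 2: 16 < 163 holds -> v = 16 * 3 + 4 = 52.
Iteration 3: 52 < 163 holds -> v = 52 * 3 + 4 = 160.
Iteration 4: 160 < 163 holds -> v = 160 * 3 + 4 = 484.
Iteration 5: 484 < 163 fails; recursion stops.
SUM(v) = 4 + 16 + 52 + 160 + 484 = 716.

716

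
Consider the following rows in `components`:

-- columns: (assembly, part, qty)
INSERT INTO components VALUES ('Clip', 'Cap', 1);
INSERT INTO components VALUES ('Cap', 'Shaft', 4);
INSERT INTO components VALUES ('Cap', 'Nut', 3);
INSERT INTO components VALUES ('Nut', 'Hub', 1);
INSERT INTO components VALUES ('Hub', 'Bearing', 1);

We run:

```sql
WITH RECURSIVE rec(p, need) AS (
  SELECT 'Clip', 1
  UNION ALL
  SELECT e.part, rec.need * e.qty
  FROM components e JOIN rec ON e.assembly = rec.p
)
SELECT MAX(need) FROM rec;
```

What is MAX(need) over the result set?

4

Base: (Clip, need=1).
Iteration 1: components of {Clip} -> Cap = 1*1 = 1.
Iteration 2: components of {Cap} -> Nut = 1*3 = 3, Shaft = 1*4 = 4.
Iteration 3: components of {Nut,Shaft} -> Hub = 3*1 = 3.
Iteration 4: components of {Hub} -> Bearing = 3*1 = 3.
Iteration 5: no further components; recursion stops.
need values: 1, 1, 4, 3, 3, 3; the maximum is 4.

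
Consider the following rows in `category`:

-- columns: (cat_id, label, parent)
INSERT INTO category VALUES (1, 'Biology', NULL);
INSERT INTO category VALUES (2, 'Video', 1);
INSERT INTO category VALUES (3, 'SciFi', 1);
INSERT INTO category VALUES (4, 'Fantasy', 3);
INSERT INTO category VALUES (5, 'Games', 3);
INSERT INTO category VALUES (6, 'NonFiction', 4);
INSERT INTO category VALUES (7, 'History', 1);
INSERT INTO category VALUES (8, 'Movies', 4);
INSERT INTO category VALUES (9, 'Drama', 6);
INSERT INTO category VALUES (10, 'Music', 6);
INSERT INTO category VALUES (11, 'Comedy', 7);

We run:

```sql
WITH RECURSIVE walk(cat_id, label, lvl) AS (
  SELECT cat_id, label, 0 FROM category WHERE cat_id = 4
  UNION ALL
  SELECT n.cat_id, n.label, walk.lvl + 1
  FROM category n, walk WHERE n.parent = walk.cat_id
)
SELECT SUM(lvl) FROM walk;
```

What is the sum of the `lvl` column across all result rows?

Base: cat_id=4 (Fantasy) at lvl 0.
Iteration 1: rows with parent in {4} -> NonFiction (id 6, lvl 1), Movies (id 8, lvl 1).
Iteration 2: rows with parent in {6,8} -> Drama (id 9, lvl 2), Music (id 10, lvl 2).
Iteration 3: no rows with parent in {9,10}; recursion stops.
SUM(lvl) = 0 + 1 + 1 + 2 + 2 = 6.

6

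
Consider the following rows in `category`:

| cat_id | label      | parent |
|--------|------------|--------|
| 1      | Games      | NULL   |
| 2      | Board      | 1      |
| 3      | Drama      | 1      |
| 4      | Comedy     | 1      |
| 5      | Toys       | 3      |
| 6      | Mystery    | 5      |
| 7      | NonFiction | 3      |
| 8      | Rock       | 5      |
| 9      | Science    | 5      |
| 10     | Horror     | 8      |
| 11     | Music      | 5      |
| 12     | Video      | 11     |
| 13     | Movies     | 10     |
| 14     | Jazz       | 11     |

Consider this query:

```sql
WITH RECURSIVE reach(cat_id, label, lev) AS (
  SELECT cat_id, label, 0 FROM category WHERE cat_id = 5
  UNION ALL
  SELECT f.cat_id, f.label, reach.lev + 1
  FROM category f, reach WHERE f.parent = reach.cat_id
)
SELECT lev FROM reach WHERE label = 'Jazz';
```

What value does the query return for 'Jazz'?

2

Base: cat_id=5 (Toys) at lev 0.
Iteration 1: rows with parent in {5} -> Mystery (id 6, lev 1), Rock (id 8, lev 1), Science (id 9, lev 1), Music (id 11, lev 1).
Iteration 2: rows with parent in {6,8,9,11} -> Horror (id 10, lev 2), Video (id 12, lev 2), Jazz (id 14, lev 2).
Iteration 3: rows with parent in {10,12,14} -> Movies (id 13, lev 3).
Iteration 4: no rows with parent in {13}; recursion stops.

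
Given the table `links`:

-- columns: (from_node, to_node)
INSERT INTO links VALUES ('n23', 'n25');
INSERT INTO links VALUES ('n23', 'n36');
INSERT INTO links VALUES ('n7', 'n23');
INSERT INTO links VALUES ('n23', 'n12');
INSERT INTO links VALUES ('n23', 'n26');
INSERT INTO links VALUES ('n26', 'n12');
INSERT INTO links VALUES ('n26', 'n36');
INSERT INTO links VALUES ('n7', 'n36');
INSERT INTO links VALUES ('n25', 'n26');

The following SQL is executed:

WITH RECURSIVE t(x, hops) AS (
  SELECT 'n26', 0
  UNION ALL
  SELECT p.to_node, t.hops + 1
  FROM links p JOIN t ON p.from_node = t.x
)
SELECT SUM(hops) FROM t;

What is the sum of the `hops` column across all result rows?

Base: (n26, hops=0).
Iteration 1: edges from {n26} -> (n12, hops=1), (n36, hops=1).
Iteration 2: no outgoing edges from {n12,n36}; recursion stops.
SUM(hops) = 0 + 1 + 1 = 2.

2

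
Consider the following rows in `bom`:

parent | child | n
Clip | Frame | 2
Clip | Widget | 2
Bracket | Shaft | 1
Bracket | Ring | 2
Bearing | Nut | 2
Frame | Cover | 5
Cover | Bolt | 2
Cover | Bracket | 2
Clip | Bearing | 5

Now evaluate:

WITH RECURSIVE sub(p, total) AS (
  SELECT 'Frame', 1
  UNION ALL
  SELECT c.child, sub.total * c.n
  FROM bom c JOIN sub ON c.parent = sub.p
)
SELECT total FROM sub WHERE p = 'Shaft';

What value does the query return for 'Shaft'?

Base: (Frame, total=1).
Iteration 1: components of {Frame} -> Cover = 1*5 = 5.
Iteration 2: components of {Cover} -> Bolt = 5*2 = 10, Bracket = 5*2 = 10.
Iteration 3: components of {Bolt,Bracket} -> Ring = 10*2 = 20, Shaft = 10*1 = 10.
Iteration 4: no further components; recursion stops.

10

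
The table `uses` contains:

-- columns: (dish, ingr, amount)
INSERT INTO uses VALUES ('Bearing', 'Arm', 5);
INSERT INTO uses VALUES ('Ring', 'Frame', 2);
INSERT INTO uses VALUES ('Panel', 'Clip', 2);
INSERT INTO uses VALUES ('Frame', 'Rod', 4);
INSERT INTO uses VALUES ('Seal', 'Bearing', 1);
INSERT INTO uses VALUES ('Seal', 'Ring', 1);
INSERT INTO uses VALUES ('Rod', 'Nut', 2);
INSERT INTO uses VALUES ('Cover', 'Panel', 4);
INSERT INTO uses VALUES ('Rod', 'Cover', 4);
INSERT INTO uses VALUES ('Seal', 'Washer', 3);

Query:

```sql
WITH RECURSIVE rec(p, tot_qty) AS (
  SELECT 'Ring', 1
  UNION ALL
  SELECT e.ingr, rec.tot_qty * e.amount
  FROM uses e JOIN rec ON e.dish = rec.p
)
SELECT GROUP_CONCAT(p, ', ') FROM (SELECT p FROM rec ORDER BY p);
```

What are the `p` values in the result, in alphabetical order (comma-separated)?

Base: (Ring, tot_qty=1).
Iteration 1: components of {Ring} -> Frame = 1*2 = 2.
Iteration 2: components of {Frame} -> Rod = 2*4 = 8.
Iteration 3: components of {Rod} -> Cover = 8*4 = 32, Nut = 8*2 = 16.
Iteration 4: components of {Cover,Nut} -> Panel = 32*4 = 128.
Iteration 5: components of {Panel} -> Clip = 128*2 = 256.
Iteration 6: no further components; recursion stops.

Clip, Cover, Frame, Nut, Panel, Ring, Rod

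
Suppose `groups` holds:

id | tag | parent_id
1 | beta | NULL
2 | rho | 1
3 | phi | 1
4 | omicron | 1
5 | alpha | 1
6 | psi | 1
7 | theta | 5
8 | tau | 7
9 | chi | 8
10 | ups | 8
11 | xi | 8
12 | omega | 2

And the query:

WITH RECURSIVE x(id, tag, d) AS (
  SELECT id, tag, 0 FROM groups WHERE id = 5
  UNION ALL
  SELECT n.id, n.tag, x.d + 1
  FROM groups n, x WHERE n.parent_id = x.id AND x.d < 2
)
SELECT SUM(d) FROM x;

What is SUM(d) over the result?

3

Base: id=5 (alpha) at d 0.
Iteration 1: rows with parent_id in {5} -> theta (id 7, d 1).
Iteration 2: rows with parent_id in {7} -> tau (id 8, d 2).
Iteration 3: d < 2 fails for all current rows; recursion stops.
SUM(d) = 0 + 1 + 2 = 3.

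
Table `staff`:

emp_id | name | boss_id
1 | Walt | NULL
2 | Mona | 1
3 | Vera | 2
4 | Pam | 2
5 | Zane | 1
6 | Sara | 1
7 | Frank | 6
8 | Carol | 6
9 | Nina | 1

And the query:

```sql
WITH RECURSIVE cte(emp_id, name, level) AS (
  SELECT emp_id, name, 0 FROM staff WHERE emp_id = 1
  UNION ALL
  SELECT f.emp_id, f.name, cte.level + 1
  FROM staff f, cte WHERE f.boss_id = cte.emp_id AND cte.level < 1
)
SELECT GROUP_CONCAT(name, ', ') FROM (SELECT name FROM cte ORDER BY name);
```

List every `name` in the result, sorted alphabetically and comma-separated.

Base: emp_id=1 (Walt) at level 0.
Iteration 1: rows with boss_id in {1} -> Mona (id 2, level 1), Zane (id 5, level 1), Sara (id 6, level 1), Nina (id 9, level 1).
Iteration 2: level < 1 fails for all current rows; recursion stops.

Mona, Nina, Sara, Walt, Zane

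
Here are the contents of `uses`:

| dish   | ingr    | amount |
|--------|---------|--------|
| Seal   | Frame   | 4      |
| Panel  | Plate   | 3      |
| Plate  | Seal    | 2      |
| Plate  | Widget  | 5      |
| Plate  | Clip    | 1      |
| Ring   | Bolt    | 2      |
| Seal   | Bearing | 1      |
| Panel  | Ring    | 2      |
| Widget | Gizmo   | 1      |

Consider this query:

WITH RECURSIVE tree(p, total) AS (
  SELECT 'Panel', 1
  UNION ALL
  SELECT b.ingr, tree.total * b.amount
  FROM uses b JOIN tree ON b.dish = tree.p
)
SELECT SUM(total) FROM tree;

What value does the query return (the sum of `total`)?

Base: (Panel, total=1).
Iteration 1: components of {Panel} -> Plate = 1*3 = 3, Ring = 1*2 = 2.
Iteration 2: components of {Plate,Ring} -> Bolt = 2*2 = 4, Clip = 3*1 = 3, Seal = 3*2 = 6, Widget = 3*5 = 15.
Iteration 3: components of {Bolt,Clip,Seal,Widget} -> Bearing = 6*1 = 6, Frame = 6*4 = 24, Gizmo = 15*1 = 15.
Iteration 4: no further components; recursion stops.
SUM(total) = 1 + 2 + 3 + 4 + 15 + 6 + 3 + 15 + 6 + 24 = 79.

79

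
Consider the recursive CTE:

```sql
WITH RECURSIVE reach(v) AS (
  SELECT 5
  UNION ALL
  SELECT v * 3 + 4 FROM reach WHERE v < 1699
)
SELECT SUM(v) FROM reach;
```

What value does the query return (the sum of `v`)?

Base: v=5.
Iteration 1: 5 < 1699 holds -> v = 5 * 3 + 4 = 19.
Iteration 2: 19 < 1699 holds -> v = 19 * 3 + 4 = 61.
Iteration 3: 61 < 1699 holds -> v = 61 * 3 + 4 = 187.
Iteration 4: 187 < 1699 holds -> v = 187 * 3 + 4 = 565.
Iteration 5: 565 < 1699 holds -> v = 565 * 3 + 4 = 1699.
Iteration 6: 1699 < 1699 fails; recursion stops.
SUM(v) = 5 + 19 + 61 + 187 + 565 + 1699 = 2536.

2536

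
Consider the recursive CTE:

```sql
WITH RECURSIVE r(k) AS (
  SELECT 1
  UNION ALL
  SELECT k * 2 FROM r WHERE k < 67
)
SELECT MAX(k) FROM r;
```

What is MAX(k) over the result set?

128

Base: k=1.
Iteration 1: 1 < 67 holds -> k = 1 * 2 = 2.
Iteration 2: 2 < 67 holds -> k = 2 * 2 = 4.
Iteration 3: 4 < 67 holds -> k = 4 * 2 = 8.
Iteration 4: 8 < 67 holds -> k = 8 * 2 = 16.
Iteration 5: 16 < 67 holds -> k = 16 * 2 = 32.
Iteration 6: 32 < 67 holds -> k = 32 * 2 = 64.
Iteration 7: 64 < 67 holds -> k = 64 * 2 = 128.
Iteration 8: 128 < 67 fails; recursion stops.
k values: 1, 2, 4, 8, 16, 32, 64, 128; the maximum is 128.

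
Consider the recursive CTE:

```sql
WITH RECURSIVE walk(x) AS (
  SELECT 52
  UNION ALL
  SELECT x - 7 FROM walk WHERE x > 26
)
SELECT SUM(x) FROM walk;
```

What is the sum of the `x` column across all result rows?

Base: x=52.
Iteration 1: 52 > 26 holds -> x = 52 - 7 = 45.
Iteration 2: 45 > 26 holds -> x = 45 - 7 = 38.
Iteration 3: 38 > 26 holds -> x = 38 - 7 = 31.
Iteration 4: 31 > 26 holds -> x = 31 - 7 = 24.
Iteration 5: 24 > 26 fails; recursion stops.
SUM(x) = 52 + 45 + 38 + 31 + 24 = 190.

190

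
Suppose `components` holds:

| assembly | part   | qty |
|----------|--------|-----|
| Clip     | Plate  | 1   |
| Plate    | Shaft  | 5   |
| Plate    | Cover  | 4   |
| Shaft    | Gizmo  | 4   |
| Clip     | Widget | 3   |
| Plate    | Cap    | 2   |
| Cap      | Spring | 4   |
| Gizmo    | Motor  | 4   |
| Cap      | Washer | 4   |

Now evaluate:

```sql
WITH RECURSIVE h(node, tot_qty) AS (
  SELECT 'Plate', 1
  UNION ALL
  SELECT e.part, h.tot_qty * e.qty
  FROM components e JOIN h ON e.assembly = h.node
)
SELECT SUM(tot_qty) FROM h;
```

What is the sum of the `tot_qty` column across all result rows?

128

Base: (Plate, tot_qty=1).
Iteration 1: components of {Plate} -> Cap = 1*2 = 2, Cover = 1*4 = 4, Shaft = 1*5 = 5.
Iteration 2: components of {Cap,Cover,Shaft} -> Gizmo = 5*4 = 20, Spring = 2*4 = 8, Washer = 2*4 = 8.
Iteration 3: components of {Gizmo,Spring,Washer} -> Motor = 20*4 = 80.
Iteration 4: no further components; recursion stops.
SUM(tot_qty) = 1 + 5 + 4 + 2 + 20 + 8 + 8 + 80 = 128.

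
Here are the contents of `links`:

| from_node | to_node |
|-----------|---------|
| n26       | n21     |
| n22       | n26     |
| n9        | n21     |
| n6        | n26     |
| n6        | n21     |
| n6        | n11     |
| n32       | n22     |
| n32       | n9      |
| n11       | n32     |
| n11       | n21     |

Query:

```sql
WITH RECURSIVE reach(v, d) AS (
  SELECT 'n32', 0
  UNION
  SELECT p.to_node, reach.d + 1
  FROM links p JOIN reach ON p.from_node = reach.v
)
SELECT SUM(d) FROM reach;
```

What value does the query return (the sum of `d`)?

9

Base: (n32, d=0).
Iteration 1: edges from {n32} -> (n22, d=1), (n9, d=1).
Iteration 2: edges from {n22,n9} -> (n21, d=2), (n26, d=2).
Iteration 3: edges from {n21,n26} -> (n21, d=3).
Iteration 4: no outgoing edges from {n21}; recursion stops.
SUM(d) = 0 + 1 + 1 + 2 + 2 + 3 = 9.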